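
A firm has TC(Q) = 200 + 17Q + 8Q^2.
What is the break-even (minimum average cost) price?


AC(Q) = 200/Q + 17 + 8Q
To minimize: dAC/dQ = -200/Q^2 + 8 = 0
Q^2 = 200/8 = 25
Q* = 5
Min AC = 200/5 + 17 + 8*5
Min AC = 40 + 17 + 40 = 97

97


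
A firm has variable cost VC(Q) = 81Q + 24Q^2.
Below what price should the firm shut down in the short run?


AVC(Q) = VC(Q)/Q = 81 + 24Q
AVC is increasing in Q, so minimum AVC is at Q -> 0+.
Min AVC = 81
The firm should shut down if P < 81.

81


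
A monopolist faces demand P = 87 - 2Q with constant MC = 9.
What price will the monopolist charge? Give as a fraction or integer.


MR = 87 - 4Q
Set MR = MC: 87 - 4Q = 9
Q* = 39/2
Substitute into demand:
P* = 87 - 2*39/2 = 48

48


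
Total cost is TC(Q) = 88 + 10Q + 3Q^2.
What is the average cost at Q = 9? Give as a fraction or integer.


TC(9) = 88 + 10*9 + 3*9^2
TC(9) = 88 + 90 + 243 = 421
AC = TC/Q = 421/9 = 421/9

421/9


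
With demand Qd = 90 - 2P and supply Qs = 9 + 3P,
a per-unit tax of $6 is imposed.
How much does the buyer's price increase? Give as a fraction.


With a per-unit tax, the buyer's price increase depends on relative slopes.
Supply slope: d = 3, Demand slope: b = 2
Buyer's price increase = d * tax / (b + d)
= 3 * 6 / (2 + 3)
= 18 / 5 = 18/5

18/5


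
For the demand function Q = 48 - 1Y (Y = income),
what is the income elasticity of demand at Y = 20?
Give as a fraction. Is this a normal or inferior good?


dQ/dY = -1
At Y = 20: Q = 48 - 1*20 = 28
Ey = (dQ/dY)(Y/Q) = -1 * 20 / 28 = -5/7
Since Ey < 0, this is a inferior good.

-5/7 (inferior good)


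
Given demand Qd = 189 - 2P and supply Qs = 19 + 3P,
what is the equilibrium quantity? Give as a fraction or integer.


First find equilibrium price:
189 - 2P = 19 + 3P
P* = 170/5 = 34
Then substitute into demand:
Q* = 189 - 2 * 34 = 121

121


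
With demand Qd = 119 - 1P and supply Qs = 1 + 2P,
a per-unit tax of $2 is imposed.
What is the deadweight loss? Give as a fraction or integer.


Pre-tax equilibrium quantity: Q* = 239/3
Post-tax equilibrium quantity: Q_tax = 235/3
Reduction in quantity: Q* - Q_tax = 4/3
DWL = (1/2) * tax * (Q* - Q_tax)
DWL = (1/2) * 2 * 4/3 = 4/3

4/3


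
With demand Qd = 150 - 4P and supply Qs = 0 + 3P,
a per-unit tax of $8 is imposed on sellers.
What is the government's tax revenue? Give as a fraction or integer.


With tax on sellers, new supply: Qs' = 0 + 3(P - 8)
= 3P - 24
New equilibrium quantity:
Q_new = 354/7
Tax revenue = tax * Q_new = 8 * 354/7 = 2832/7

2832/7


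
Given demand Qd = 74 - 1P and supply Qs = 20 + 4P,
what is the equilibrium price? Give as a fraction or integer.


At equilibrium, Qd = Qs.
74 - 1P = 20 + 4P
74 - 20 = 1P + 4P
54 = 5P
P* = 54/5 = 54/5

54/5


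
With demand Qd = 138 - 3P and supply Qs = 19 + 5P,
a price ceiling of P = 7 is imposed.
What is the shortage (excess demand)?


At P = 7:
Qd = 138 - 3*7 = 117
Qs = 19 + 5*7 = 54
Shortage = Qd - Qs = 117 - 54 = 63

63


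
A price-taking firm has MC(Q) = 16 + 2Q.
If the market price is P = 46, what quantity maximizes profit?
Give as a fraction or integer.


In perfect competition, profit is maximized where P = MC.
46 = 16 + 2Q
30 = 2Q
Q* = 30/2 = 15

15


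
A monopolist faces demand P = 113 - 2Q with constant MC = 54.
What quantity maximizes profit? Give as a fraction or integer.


TR = P*Q = (113 - 2Q)Q = 113Q - 2Q^2
MR = dTR/dQ = 113 - 4Q
Set MR = MC:
113 - 4Q = 54
59 = 4Q
Q* = 59/4 = 59/4

59/4


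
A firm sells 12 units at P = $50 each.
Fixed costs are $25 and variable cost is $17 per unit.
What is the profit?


Total Revenue = P * Q = 50 * 12 = $600
Total Cost = FC + VC*Q = 25 + 17*12 = $229
Profit = TR - TC = 600 - 229 = $371

$371


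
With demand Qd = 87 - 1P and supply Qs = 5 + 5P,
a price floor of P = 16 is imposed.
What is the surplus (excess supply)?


At P = 16:
Qd = 87 - 1*16 = 71
Qs = 5 + 5*16 = 85
Surplus = Qs - Qd = 85 - 71 = 14

14


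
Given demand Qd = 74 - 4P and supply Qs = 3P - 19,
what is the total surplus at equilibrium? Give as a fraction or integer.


Find equilibrium: 74 - 4P = 3P - 19
74 + 19 = 7P
P* = 93/7 = 93/7
Q* = 3*93/7 - 19 = 146/7
Inverse demand: P = 37/2 - Q/4, so P_max = 37/2
Inverse supply: P = 19/3 + Q/3, so P_min = 19/3
CS = (1/2) * 146/7 * (37/2 - 93/7) = 5329/98
PS = (1/2) * 146/7 * (93/7 - 19/3) = 10658/147
TS = CS + PS = 5329/98 + 10658/147 = 5329/42

5329/42


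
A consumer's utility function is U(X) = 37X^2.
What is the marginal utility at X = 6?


MU = dU/dX = 37*2*X^(2-1)
MU = 74*X^1
At X = 6:
MU = 74 * 6^1
MU = 74 * 6 = 444

444


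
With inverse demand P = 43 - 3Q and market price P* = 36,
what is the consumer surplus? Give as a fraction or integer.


Maximum willingness to pay (at Q=0): P_max = 43
Quantity demanded at P* = 36:
Q* = (43 - 36)/3 = 7/3
CS = (1/2) * Q* * (P_max - P*)
CS = (1/2) * 7/3 * (43 - 36)
CS = (1/2) * 7/3 * 7 = 49/6

49/6


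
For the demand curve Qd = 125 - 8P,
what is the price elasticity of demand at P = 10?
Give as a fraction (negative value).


dQ/dP = -8
At P = 10: Q = 125 - 8*10 = 45
E = (dQ/dP)(P/Q) = (-8)(10/45) = -16/9

-16/9


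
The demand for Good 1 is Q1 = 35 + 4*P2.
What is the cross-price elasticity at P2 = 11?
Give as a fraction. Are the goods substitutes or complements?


dQ1/dP2 = 4
At P2 = 11: Q1 = 35 + 4*11 = 79
Exy = (dQ1/dP2)(P2/Q1) = 4 * 11 / 79 = 44/79
Since Exy > 0, the goods are substitutes.

44/79 (substitutes)


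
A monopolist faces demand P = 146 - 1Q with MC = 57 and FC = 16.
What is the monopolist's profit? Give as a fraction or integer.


MR = MC: 146 - 2Q = 57
Q* = 89/2
P* = 146 - 1*89/2 = 203/2
Profit = (P* - MC)*Q* - FC
= (203/2 - 57)*89/2 - 16
= 89/2*89/2 - 16
= 7921/4 - 16 = 7857/4

7857/4


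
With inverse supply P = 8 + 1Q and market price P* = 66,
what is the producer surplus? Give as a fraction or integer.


Minimum supply price (at Q=0): P_min = 8
Quantity supplied at P* = 66:
Q* = (66 - 8)/1 = 58
PS = (1/2) * Q* * (P* - P_min)
PS = (1/2) * 58 * (66 - 8)
PS = (1/2) * 58 * 58 = 1682

1682


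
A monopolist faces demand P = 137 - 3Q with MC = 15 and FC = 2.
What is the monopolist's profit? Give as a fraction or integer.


MR = MC: 137 - 6Q = 15
Q* = 61/3
P* = 137 - 3*61/3 = 76
Profit = (P* - MC)*Q* - FC
= (76 - 15)*61/3 - 2
= 61*61/3 - 2
= 3721/3 - 2 = 3715/3

3715/3


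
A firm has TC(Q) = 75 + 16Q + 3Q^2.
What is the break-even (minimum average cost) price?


AC(Q) = 75/Q + 16 + 3Q
To minimize: dAC/dQ = -75/Q^2 + 3 = 0
Q^2 = 75/3 = 25
Q* = 5
Min AC = 75/5 + 16 + 3*5
Min AC = 15 + 16 + 15 = 46

46


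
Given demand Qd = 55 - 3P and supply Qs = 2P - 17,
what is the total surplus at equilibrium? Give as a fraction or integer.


Find equilibrium: 55 - 3P = 2P - 17
55 + 17 = 5P
P* = 72/5 = 72/5
Q* = 2*72/5 - 17 = 59/5
Inverse demand: P = 55/3 - Q/3, so P_max = 55/3
Inverse supply: P = 17/2 + Q/2, so P_min = 17/2
CS = (1/2) * 59/5 * (55/3 - 72/5) = 3481/150
PS = (1/2) * 59/5 * (72/5 - 17/2) = 3481/100
TS = CS + PS = 3481/150 + 3481/100 = 3481/60

3481/60


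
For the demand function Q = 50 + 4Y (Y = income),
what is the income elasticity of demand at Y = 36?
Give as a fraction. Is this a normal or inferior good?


dQ/dY = 4
At Y = 36: Q = 50 + 4*36 = 194
Ey = (dQ/dY)(Y/Q) = 4 * 36 / 194 = 72/97
Since Ey > 0, this is a normal good.

72/97 (normal good)


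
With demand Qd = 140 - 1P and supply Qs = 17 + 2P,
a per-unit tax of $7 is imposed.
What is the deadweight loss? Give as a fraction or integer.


Pre-tax equilibrium quantity: Q* = 99
Post-tax equilibrium quantity: Q_tax = 283/3
Reduction in quantity: Q* - Q_tax = 14/3
DWL = (1/2) * tax * (Q* - Q_tax)
DWL = (1/2) * 7 * 14/3 = 49/3

49/3


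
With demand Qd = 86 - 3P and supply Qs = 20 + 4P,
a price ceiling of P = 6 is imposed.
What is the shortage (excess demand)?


At P = 6:
Qd = 86 - 3*6 = 68
Qs = 20 + 4*6 = 44
Shortage = Qd - Qs = 68 - 44 = 24

24


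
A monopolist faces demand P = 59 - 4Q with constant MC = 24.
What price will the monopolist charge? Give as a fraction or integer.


MR = 59 - 8Q
Set MR = MC: 59 - 8Q = 24
Q* = 35/8
Substitute into demand:
P* = 59 - 4*35/8 = 83/2

83/2


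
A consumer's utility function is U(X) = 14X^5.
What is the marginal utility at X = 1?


MU = dU/dX = 14*5*X^(5-1)
MU = 70*X^4
At X = 1:
MU = 70 * 1^4
MU = 70 * 1 = 70

70


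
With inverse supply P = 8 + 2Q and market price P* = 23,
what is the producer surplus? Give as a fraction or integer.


Minimum supply price (at Q=0): P_min = 8
Quantity supplied at P* = 23:
Q* = (23 - 8)/2 = 15/2
PS = (1/2) * Q* * (P* - P_min)
PS = (1/2) * 15/2 * (23 - 8)
PS = (1/2) * 15/2 * 15 = 225/4

225/4


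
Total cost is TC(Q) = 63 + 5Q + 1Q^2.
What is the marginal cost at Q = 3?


MC = dTC/dQ = 5 + 2*1*Q
At Q = 3:
MC = 5 + 2*3
MC = 5 + 6 = 11

11


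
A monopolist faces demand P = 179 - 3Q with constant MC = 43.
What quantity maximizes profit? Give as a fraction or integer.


TR = P*Q = (179 - 3Q)Q = 179Q - 3Q^2
MR = dTR/dQ = 179 - 6Q
Set MR = MC:
179 - 6Q = 43
136 = 6Q
Q* = 136/6 = 68/3

68/3


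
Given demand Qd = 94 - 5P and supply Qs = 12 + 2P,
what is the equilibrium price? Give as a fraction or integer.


At equilibrium, Qd = Qs.
94 - 5P = 12 + 2P
94 - 12 = 5P + 2P
82 = 7P
P* = 82/7 = 82/7

82/7


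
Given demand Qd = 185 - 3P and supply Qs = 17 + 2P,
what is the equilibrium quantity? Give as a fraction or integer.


First find equilibrium price:
185 - 3P = 17 + 2P
P* = 168/5 = 168/5
Then substitute into demand:
Q* = 185 - 3 * 168/5 = 421/5

421/5


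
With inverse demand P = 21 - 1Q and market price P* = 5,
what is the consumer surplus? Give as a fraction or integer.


Maximum willingness to pay (at Q=0): P_max = 21
Quantity demanded at P* = 5:
Q* = (21 - 5)/1 = 16
CS = (1/2) * Q* * (P_max - P*)
CS = (1/2) * 16 * (21 - 5)
CS = (1/2) * 16 * 16 = 128

128


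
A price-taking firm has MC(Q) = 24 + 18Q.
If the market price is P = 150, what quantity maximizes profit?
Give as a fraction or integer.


In perfect competition, profit is maximized where P = MC.
150 = 24 + 18Q
126 = 18Q
Q* = 126/18 = 7

7


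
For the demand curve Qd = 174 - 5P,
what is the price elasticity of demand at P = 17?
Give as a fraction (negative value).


dQ/dP = -5
At P = 17: Q = 174 - 5*17 = 89
E = (dQ/dP)(P/Q) = (-5)(17/89) = -85/89

-85/89


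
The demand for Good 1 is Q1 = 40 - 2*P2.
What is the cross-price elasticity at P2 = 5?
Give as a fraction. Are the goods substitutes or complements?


dQ1/dP2 = -2
At P2 = 5: Q1 = 40 - 2*5 = 30
Exy = (dQ1/dP2)(P2/Q1) = -2 * 5 / 30 = -1/3
Since Exy < 0, the goods are complements.

-1/3 (complements)


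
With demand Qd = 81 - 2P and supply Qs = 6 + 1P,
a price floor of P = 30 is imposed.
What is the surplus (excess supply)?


At P = 30:
Qd = 81 - 2*30 = 21
Qs = 6 + 1*30 = 36
Surplus = Qs - Qd = 36 - 21 = 15

15


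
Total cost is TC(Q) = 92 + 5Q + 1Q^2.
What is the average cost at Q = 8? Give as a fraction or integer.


TC(8) = 92 + 5*8 + 1*8^2
TC(8) = 92 + 40 + 64 = 196
AC = TC/Q = 196/8 = 49/2

49/2


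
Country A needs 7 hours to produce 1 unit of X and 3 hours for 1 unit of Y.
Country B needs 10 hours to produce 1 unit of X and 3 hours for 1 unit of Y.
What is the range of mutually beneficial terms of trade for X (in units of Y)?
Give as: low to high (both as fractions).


Opportunity cost of X for Country A = hours_X / hours_Y = 7/3 = 7/3 units of Y
Opportunity cost of X for Country B = hours_X / hours_Y = 10/3 = 10/3 units of Y
Terms of trade must be between the two opportunity costs.
Range: 7/3 to 10/3

7/3 to 10/3


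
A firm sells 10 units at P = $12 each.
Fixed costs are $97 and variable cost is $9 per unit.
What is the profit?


Total Revenue = P * Q = 12 * 10 = $120
Total Cost = FC + VC*Q = 97 + 9*10 = $187
Profit = TR - TC = 120 - 187 = $-67

$-67


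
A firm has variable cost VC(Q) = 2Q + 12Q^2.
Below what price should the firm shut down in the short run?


AVC(Q) = VC(Q)/Q = 2 + 12Q
AVC is increasing in Q, so minimum AVC is at Q -> 0+.
Min AVC = 2
The firm should shut down if P < 2.

2


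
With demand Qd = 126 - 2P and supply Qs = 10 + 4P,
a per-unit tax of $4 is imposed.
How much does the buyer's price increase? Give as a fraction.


With a per-unit tax, the buyer's price increase depends on relative slopes.
Supply slope: d = 4, Demand slope: b = 2
Buyer's price increase = d * tax / (b + d)
= 4 * 4 / (2 + 4)
= 16 / 6 = 8/3

8/3


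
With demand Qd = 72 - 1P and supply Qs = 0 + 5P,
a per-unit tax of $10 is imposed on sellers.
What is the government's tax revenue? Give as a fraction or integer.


With tax on sellers, new supply: Qs' = 0 + 5(P - 10)
= 5P - 50
New equilibrium quantity:
Q_new = 155/3
Tax revenue = tax * Q_new = 10 * 155/3 = 1550/3

1550/3


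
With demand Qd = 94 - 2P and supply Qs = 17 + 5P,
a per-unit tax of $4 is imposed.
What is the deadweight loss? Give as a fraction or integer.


Pre-tax equilibrium quantity: Q* = 72
Post-tax equilibrium quantity: Q_tax = 464/7
Reduction in quantity: Q* - Q_tax = 40/7
DWL = (1/2) * tax * (Q* - Q_tax)
DWL = (1/2) * 4 * 40/7 = 80/7

80/7


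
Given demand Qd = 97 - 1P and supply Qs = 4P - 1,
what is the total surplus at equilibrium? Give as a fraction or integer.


Find equilibrium: 97 - 1P = 4P - 1
97 + 1 = 5P
P* = 98/5 = 98/5
Q* = 4*98/5 - 1 = 387/5
Inverse demand: P = 97 - Q/1, so P_max = 97
Inverse supply: P = 1/4 + Q/4, so P_min = 1/4
CS = (1/2) * 387/5 * (97 - 98/5) = 149769/50
PS = (1/2) * 387/5 * (98/5 - 1/4) = 149769/200
TS = CS + PS = 149769/50 + 149769/200 = 149769/40

149769/40


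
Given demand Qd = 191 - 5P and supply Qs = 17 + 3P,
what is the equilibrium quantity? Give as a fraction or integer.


First find equilibrium price:
191 - 5P = 17 + 3P
P* = 174/8 = 87/4
Then substitute into demand:
Q* = 191 - 5 * 87/4 = 329/4

329/4


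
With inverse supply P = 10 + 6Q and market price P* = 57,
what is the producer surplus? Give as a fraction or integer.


Minimum supply price (at Q=0): P_min = 10
Quantity supplied at P* = 57:
Q* = (57 - 10)/6 = 47/6
PS = (1/2) * Q* * (P* - P_min)
PS = (1/2) * 47/6 * (57 - 10)
PS = (1/2) * 47/6 * 47 = 2209/12

2209/12


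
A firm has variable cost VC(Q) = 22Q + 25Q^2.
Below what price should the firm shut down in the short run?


AVC(Q) = VC(Q)/Q = 22 + 25Q
AVC is increasing in Q, so minimum AVC is at Q -> 0+.
Min AVC = 22
The firm should shut down if P < 22.

22


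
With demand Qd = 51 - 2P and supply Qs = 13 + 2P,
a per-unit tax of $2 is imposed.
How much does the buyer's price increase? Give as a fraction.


With a per-unit tax, the buyer's price increase depends on relative slopes.
Supply slope: d = 2, Demand slope: b = 2
Buyer's price increase = d * tax / (b + d)
= 2 * 2 / (2 + 2)
= 4 / 4 = 1

1


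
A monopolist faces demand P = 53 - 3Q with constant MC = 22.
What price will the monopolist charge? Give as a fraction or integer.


MR = 53 - 6Q
Set MR = MC: 53 - 6Q = 22
Q* = 31/6
Substitute into demand:
P* = 53 - 3*31/6 = 75/2

75/2


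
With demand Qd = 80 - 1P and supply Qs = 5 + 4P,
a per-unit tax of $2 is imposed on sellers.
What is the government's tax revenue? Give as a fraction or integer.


With tax on sellers, new supply: Qs' = 5 + 4(P - 2)
= 4P - 3
New equilibrium quantity:
Q_new = 317/5
Tax revenue = tax * Q_new = 2 * 317/5 = 634/5

634/5


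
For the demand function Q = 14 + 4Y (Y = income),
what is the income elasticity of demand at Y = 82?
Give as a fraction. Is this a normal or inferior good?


dQ/dY = 4
At Y = 82: Q = 14 + 4*82 = 342
Ey = (dQ/dY)(Y/Q) = 4 * 82 / 342 = 164/171
Since Ey > 0, this is a normal good.

164/171 (normal good)


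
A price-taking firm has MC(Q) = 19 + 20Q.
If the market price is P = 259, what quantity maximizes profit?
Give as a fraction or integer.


In perfect competition, profit is maximized where P = MC.
259 = 19 + 20Q
240 = 20Q
Q* = 240/20 = 12

12


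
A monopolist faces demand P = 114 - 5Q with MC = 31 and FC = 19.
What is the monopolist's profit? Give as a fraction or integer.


MR = MC: 114 - 10Q = 31
Q* = 83/10
P* = 114 - 5*83/10 = 145/2
Profit = (P* - MC)*Q* - FC
= (145/2 - 31)*83/10 - 19
= 83/2*83/10 - 19
= 6889/20 - 19 = 6509/20

6509/20


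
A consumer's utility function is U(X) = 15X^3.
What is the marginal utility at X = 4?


MU = dU/dX = 15*3*X^(3-1)
MU = 45*X^2
At X = 4:
MU = 45 * 4^2
MU = 45 * 16 = 720

720


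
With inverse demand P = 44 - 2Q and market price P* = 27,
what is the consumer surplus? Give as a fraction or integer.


Maximum willingness to pay (at Q=0): P_max = 44
Quantity demanded at P* = 27:
Q* = (44 - 27)/2 = 17/2
CS = (1/2) * Q* * (P_max - P*)
CS = (1/2) * 17/2 * (44 - 27)
CS = (1/2) * 17/2 * 17 = 289/4

289/4


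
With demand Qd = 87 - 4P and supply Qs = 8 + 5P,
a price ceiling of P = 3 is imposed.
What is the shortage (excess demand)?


At P = 3:
Qd = 87 - 4*3 = 75
Qs = 8 + 5*3 = 23
Shortage = Qd - Qs = 75 - 23 = 52

52


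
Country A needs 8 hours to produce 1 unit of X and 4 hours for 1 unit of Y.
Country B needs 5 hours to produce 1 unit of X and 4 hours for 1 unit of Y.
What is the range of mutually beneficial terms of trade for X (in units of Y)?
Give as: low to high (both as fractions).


Opportunity cost of X for Country A = hours_X / hours_Y = 8/4 = 2 units of Y
Opportunity cost of X for Country B = hours_X / hours_Y = 5/4 = 5/4 units of Y
Terms of trade must be between the two opportunity costs.
Range: 5/4 to 2

5/4 to 2


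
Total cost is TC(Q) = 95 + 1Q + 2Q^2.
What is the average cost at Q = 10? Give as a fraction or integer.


TC(10) = 95 + 1*10 + 2*10^2
TC(10) = 95 + 10 + 200 = 305
AC = TC/Q = 305/10 = 61/2

61/2


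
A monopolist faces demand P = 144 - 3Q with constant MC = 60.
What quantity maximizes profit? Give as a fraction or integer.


TR = P*Q = (144 - 3Q)Q = 144Q - 3Q^2
MR = dTR/dQ = 144 - 6Q
Set MR = MC:
144 - 6Q = 60
84 = 6Q
Q* = 84/6 = 14

14


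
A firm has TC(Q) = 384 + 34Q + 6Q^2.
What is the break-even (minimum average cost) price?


AC(Q) = 384/Q + 34 + 6Q
To minimize: dAC/dQ = -384/Q^2 + 6 = 0
Q^2 = 384/6 = 64
Q* = 8
Min AC = 384/8 + 34 + 6*8
Min AC = 48 + 34 + 48 = 130

130


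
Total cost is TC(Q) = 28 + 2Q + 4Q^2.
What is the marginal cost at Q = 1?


MC = dTC/dQ = 2 + 2*4*Q
At Q = 1:
MC = 2 + 8*1
MC = 2 + 8 = 10

10


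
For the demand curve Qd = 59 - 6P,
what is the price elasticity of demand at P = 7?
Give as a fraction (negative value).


dQ/dP = -6
At P = 7: Q = 59 - 6*7 = 17
E = (dQ/dP)(P/Q) = (-6)(7/17) = -42/17

-42/17


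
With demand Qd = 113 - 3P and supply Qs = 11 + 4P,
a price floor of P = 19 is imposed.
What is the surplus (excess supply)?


At P = 19:
Qd = 113 - 3*19 = 56
Qs = 11 + 4*19 = 87
Surplus = Qs - Qd = 87 - 56 = 31

31


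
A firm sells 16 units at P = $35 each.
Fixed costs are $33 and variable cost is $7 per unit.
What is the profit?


Total Revenue = P * Q = 35 * 16 = $560
Total Cost = FC + VC*Q = 33 + 7*16 = $145
Profit = TR - TC = 560 - 145 = $415

$415


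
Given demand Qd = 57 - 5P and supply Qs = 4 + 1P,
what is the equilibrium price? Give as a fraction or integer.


At equilibrium, Qd = Qs.
57 - 5P = 4 + 1P
57 - 4 = 5P + 1P
53 = 6P
P* = 53/6 = 53/6

53/6


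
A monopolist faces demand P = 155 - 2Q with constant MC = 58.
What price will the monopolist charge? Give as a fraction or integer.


MR = 155 - 4Q
Set MR = MC: 155 - 4Q = 58
Q* = 97/4
Substitute into demand:
P* = 155 - 2*97/4 = 213/2

213/2


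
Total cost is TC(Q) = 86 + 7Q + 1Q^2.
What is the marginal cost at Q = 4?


MC = dTC/dQ = 7 + 2*1*Q
At Q = 4:
MC = 7 + 2*4
MC = 7 + 8 = 15

15


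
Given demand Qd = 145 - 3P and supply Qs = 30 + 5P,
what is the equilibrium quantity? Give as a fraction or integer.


First find equilibrium price:
145 - 3P = 30 + 5P
P* = 115/8 = 115/8
Then substitute into demand:
Q* = 145 - 3 * 115/8 = 815/8

815/8


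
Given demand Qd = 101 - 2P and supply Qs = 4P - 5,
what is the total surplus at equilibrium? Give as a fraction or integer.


Find equilibrium: 101 - 2P = 4P - 5
101 + 5 = 6P
P* = 106/6 = 53/3
Q* = 4*53/3 - 5 = 197/3
Inverse demand: P = 101/2 - Q/2, so P_max = 101/2
Inverse supply: P = 5/4 + Q/4, so P_min = 5/4
CS = (1/2) * 197/3 * (101/2 - 53/3) = 38809/36
PS = (1/2) * 197/3 * (53/3 - 5/4) = 38809/72
TS = CS + PS = 38809/36 + 38809/72 = 38809/24

38809/24


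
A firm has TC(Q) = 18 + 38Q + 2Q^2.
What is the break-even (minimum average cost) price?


AC(Q) = 18/Q + 38 + 2Q
To minimize: dAC/dQ = -18/Q^2 + 2 = 0
Q^2 = 18/2 = 9
Q* = 3
Min AC = 18/3 + 38 + 2*3
Min AC = 6 + 38 + 6 = 50

50


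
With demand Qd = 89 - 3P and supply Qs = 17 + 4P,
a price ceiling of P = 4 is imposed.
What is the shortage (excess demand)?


At P = 4:
Qd = 89 - 3*4 = 77
Qs = 17 + 4*4 = 33
Shortage = Qd - Qs = 77 - 33 = 44

44


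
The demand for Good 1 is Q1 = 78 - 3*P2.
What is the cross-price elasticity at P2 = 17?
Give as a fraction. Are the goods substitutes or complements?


dQ1/dP2 = -3
At P2 = 17: Q1 = 78 - 3*17 = 27
Exy = (dQ1/dP2)(P2/Q1) = -3 * 17 / 27 = -17/9
Since Exy < 0, the goods are complements.

-17/9 (complements)


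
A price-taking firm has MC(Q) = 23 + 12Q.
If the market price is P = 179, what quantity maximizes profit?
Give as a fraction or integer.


In perfect competition, profit is maximized where P = MC.
179 = 23 + 12Q
156 = 12Q
Q* = 156/12 = 13

13


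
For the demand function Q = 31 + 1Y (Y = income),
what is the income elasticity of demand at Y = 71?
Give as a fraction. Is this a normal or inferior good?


dQ/dY = 1
At Y = 71: Q = 31 + 1*71 = 102
Ey = (dQ/dY)(Y/Q) = 1 * 71 / 102 = 71/102
Since Ey > 0, this is a normal good.

71/102 (normal good)


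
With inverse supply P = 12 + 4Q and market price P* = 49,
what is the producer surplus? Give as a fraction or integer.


Minimum supply price (at Q=0): P_min = 12
Quantity supplied at P* = 49:
Q* = (49 - 12)/4 = 37/4
PS = (1/2) * Q* * (P* - P_min)
PS = (1/2) * 37/4 * (49 - 12)
PS = (1/2) * 37/4 * 37 = 1369/8

1369/8


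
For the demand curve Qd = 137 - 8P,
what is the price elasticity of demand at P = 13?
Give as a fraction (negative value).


dQ/dP = -8
At P = 13: Q = 137 - 8*13 = 33
E = (dQ/dP)(P/Q) = (-8)(13/33) = -104/33

-104/33


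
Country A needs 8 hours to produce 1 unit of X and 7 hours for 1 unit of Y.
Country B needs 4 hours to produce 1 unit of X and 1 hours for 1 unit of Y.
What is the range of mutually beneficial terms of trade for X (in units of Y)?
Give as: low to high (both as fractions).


Opportunity cost of X for Country A = hours_X / hours_Y = 8/7 = 8/7 units of Y
Opportunity cost of X for Country B = hours_X / hours_Y = 4/1 = 4 units of Y
Terms of trade must be between the two opportunity costs.
Range: 8/7 to 4

8/7 to 4


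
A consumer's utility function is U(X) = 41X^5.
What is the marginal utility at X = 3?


MU = dU/dX = 41*5*X^(5-1)
MU = 205*X^4
At X = 3:
MU = 205 * 3^4
MU = 205 * 81 = 16605

16605


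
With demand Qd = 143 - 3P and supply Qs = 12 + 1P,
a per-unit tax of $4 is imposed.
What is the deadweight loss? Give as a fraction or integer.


Pre-tax equilibrium quantity: Q* = 179/4
Post-tax equilibrium quantity: Q_tax = 167/4
Reduction in quantity: Q* - Q_tax = 3
DWL = (1/2) * tax * (Q* - Q_tax)
DWL = (1/2) * 4 * 3 = 6

6


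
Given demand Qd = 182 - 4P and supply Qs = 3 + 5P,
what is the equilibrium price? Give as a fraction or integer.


At equilibrium, Qd = Qs.
182 - 4P = 3 + 5P
182 - 3 = 4P + 5P
179 = 9P
P* = 179/9 = 179/9

179/9


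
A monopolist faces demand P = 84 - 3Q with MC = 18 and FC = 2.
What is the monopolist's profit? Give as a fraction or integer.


MR = MC: 84 - 6Q = 18
Q* = 11
P* = 84 - 3*11 = 51
Profit = (P* - MC)*Q* - FC
= (51 - 18)*11 - 2
= 33*11 - 2
= 363 - 2 = 361

361


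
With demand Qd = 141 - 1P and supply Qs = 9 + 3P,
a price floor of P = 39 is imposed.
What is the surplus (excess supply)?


At P = 39:
Qd = 141 - 1*39 = 102
Qs = 9 + 3*39 = 126
Surplus = Qs - Qd = 126 - 102 = 24

24


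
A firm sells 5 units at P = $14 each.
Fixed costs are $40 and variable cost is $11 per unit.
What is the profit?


Total Revenue = P * Q = 14 * 5 = $70
Total Cost = FC + VC*Q = 40 + 11*5 = $95
Profit = TR - TC = 70 - 95 = $-25

$-25


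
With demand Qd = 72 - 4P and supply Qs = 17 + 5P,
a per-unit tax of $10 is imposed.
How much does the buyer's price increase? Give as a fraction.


With a per-unit tax, the buyer's price increase depends on relative slopes.
Supply slope: d = 5, Demand slope: b = 4
Buyer's price increase = d * tax / (b + d)
= 5 * 10 / (4 + 5)
= 50 / 9 = 50/9

50/9


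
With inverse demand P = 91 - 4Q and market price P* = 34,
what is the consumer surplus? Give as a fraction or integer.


Maximum willingness to pay (at Q=0): P_max = 91
Quantity demanded at P* = 34:
Q* = (91 - 34)/4 = 57/4
CS = (1/2) * Q* * (P_max - P*)
CS = (1/2) * 57/4 * (91 - 34)
CS = (1/2) * 57/4 * 57 = 3249/8

3249/8


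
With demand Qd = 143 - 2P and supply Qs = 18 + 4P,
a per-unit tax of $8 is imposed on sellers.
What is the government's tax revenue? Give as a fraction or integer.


With tax on sellers, new supply: Qs' = 18 + 4(P - 8)
= 4P - 14
New equilibrium quantity:
Q_new = 272/3
Tax revenue = tax * Q_new = 8 * 272/3 = 2176/3

2176/3


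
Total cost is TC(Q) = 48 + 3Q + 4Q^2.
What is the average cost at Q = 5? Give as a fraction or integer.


TC(5) = 48 + 3*5 + 4*5^2
TC(5) = 48 + 15 + 100 = 163
AC = TC/Q = 163/5 = 163/5

163/5


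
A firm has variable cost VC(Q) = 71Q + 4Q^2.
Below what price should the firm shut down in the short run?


AVC(Q) = VC(Q)/Q = 71 + 4Q
AVC is increasing in Q, so minimum AVC is at Q -> 0+.
Min AVC = 71
The firm should shut down if P < 71.

71


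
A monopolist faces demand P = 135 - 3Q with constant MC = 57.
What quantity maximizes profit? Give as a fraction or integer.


TR = P*Q = (135 - 3Q)Q = 135Q - 3Q^2
MR = dTR/dQ = 135 - 6Q
Set MR = MC:
135 - 6Q = 57
78 = 6Q
Q* = 78/6 = 13

13


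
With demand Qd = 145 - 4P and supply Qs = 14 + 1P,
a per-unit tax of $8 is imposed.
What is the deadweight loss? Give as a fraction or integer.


Pre-tax equilibrium quantity: Q* = 201/5
Post-tax equilibrium quantity: Q_tax = 169/5
Reduction in quantity: Q* - Q_tax = 32/5
DWL = (1/2) * tax * (Q* - Q_tax)
DWL = (1/2) * 8 * 32/5 = 128/5

128/5


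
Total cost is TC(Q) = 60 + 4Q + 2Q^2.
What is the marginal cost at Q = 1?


MC = dTC/dQ = 4 + 2*2*Q
At Q = 1:
MC = 4 + 4*1
MC = 4 + 4 = 8

8


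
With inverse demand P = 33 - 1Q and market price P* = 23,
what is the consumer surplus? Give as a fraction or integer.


Maximum willingness to pay (at Q=0): P_max = 33
Quantity demanded at P* = 23:
Q* = (33 - 23)/1 = 10
CS = (1/2) * Q* * (P_max - P*)
CS = (1/2) * 10 * (33 - 23)
CS = (1/2) * 10 * 10 = 50

50


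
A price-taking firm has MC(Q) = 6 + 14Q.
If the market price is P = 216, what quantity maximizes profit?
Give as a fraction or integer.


In perfect competition, profit is maximized where P = MC.
216 = 6 + 14Q
210 = 14Q
Q* = 210/14 = 15

15


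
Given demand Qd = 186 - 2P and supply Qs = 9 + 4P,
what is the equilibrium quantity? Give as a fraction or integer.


First find equilibrium price:
186 - 2P = 9 + 4P
P* = 177/6 = 59/2
Then substitute into demand:
Q* = 186 - 2 * 59/2 = 127

127


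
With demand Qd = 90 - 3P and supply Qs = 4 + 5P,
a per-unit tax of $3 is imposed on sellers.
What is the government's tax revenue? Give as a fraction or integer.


With tax on sellers, new supply: Qs' = 4 + 5(P - 3)
= 5P - 11
New equilibrium quantity:
Q_new = 417/8
Tax revenue = tax * Q_new = 3 * 417/8 = 1251/8

1251/8


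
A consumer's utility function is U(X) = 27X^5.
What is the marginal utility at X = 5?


MU = dU/dX = 27*5*X^(5-1)
MU = 135*X^4
At X = 5:
MU = 135 * 5^4
MU = 135 * 625 = 84375

84375


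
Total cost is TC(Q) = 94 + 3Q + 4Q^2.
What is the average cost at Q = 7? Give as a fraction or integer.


TC(7) = 94 + 3*7 + 4*7^2
TC(7) = 94 + 21 + 196 = 311
AC = TC/Q = 311/7 = 311/7

311/7


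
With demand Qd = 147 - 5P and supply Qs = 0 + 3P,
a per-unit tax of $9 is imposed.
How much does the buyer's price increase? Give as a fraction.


With a per-unit tax, the buyer's price increase depends on relative slopes.
Supply slope: d = 3, Demand slope: b = 5
Buyer's price increase = d * tax / (b + d)
= 3 * 9 / (5 + 3)
= 27 / 8 = 27/8

27/8


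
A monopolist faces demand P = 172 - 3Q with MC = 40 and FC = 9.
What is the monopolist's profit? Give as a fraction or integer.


MR = MC: 172 - 6Q = 40
Q* = 22
P* = 172 - 3*22 = 106
Profit = (P* - MC)*Q* - FC
= (106 - 40)*22 - 9
= 66*22 - 9
= 1452 - 9 = 1443

1443


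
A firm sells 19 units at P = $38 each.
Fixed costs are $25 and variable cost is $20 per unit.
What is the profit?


Total Revenue = P * Q = 38 * 19 = $722
Total Cost = FC + VC*Q = 25 + 20*19 = $405
Profit = TR - TC = 722 - 405 = $317

$317


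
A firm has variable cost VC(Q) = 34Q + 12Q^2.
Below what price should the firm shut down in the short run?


AVC(Q) = VC(Q)/Q = 34 + 12Q
AVC is increasing in Q, so minimum AVC is at Q -> 0+.
Min AVC = 34
The firm should shut down if P < 34.

34


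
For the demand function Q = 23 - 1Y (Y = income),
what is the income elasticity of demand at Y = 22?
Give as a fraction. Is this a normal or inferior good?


dQ/dY = -1
At Y = 22: Q = 23 - 1*22 = 1
Ey = (dQ/dY)(Y/Q) = -1 * 22 / 1 = -22
Since Ey < 0, this is a inferior good.

-22 (inferior good)


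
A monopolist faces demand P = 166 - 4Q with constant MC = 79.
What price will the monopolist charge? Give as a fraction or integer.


MR = 166 - 8Q
Set MR = MC: 166 - 8Q = 79
Q* = 87/8
Substitute into demand:
P* = 166 - 4*87/8 = 245/2

245/2


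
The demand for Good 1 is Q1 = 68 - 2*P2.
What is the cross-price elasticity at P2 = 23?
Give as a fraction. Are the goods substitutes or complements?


dQ1/dP2 = -2
At P2 = 23: Q1 = 68 - 2*23 = 22
Exy = (dQ1/dP2)(P2/Q1) = -2 * 23 / 22 = -23/11
Since Exy < 0, the goods are complements.

-23/11 (complements)


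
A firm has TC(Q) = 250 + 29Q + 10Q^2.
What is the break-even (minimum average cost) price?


AC(Q) = 250/Q + 29 + 10Q
To minimize: dAC/dQ = -250/Q^2 + 10 = 0
Q^2 = 250/10 = 25
Q* = 5
Min AC = 250/5 + 29 + 10*5
Min AC = 50 + 29 + 50 = 129

129


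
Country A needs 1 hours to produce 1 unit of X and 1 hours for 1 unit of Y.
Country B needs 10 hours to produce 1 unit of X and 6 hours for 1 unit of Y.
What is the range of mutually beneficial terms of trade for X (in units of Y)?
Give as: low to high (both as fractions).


Opportunity cost of X for Country A = hours_X / hours_Y = 1/1 = 1 units of Y
Opportunity cost of X for Country B = hours_X / hours_Y = 10/6 = 5/3 units of Y
Terms of trade must be between the two opportunity costs.
Range: 1 to 5/3

1 to 5/3


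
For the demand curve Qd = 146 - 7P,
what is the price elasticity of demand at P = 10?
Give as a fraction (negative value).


dQ/dP = -7
At P = 10: Q = 146 - 7*10 = 76
E = (dQ/dP)(P/Q) = (-7)(10/76) = -35/38

-35/38


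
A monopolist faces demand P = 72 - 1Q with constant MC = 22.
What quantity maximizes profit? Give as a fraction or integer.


TR = P*Q = (72 - 1Q)Q = 72Q - 1Q^2
MR = dTR/dQ = 72 - 2Q
Set MR = MC:
72 - 2Q = 22
50 = 2Q
Q* = 50/2 = 25

25


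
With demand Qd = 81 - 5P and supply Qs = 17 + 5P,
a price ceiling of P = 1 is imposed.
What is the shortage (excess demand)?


At P = 1:
Qd = 81 - 5*1 = 76
Qs = 17 + 5*1 = 22
Shortage = Qd - Qs = 76 - 22 = 54

54


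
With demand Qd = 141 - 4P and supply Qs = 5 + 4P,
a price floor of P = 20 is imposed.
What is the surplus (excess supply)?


At P = 20:
Qd = 141 - 4*20 = 61
Qs = 5 + 4*20 = 85
Surplus = Qs - Qd = 85 - 61 = 24

24


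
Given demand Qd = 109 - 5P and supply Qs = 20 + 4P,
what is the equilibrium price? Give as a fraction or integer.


At equilibrium, Qd = Qs.
109 - 5P = 20 + 4P
109 - 20 = 5P + 4P
89 = 9P
P* = 89/9 = 89/9

89/9


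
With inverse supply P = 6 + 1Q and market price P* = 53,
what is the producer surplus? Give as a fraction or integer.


Minimum supply price (at Q=0): P_min = 6
Quantity supplied at P* = 53:
Q* = (53 - 6)/1 = 47
PS = (1/2) * Q* * (P* - P_min)
PS = (1/2) * 47 * (53 - 6)
PS = (1/2) * 47 * 47 = 2209/2

2209/2


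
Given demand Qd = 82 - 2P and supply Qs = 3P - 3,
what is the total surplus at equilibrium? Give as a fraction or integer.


Find equilibrium: 82 - 2P = 3P - 3
82 + 3 = 5P
P* = 85/5 = 17
Q* = 3*17 - 3 = 48
Inverse demand: P = 41 - Q/2, so P_max = 41
Inverse supply: P = 1 + Q/3, so P_min = 1
CS = (1/2) * 48 * (41 - 17) = 576
PS = (1/2) * 48 * (17 - 1) = 384
TS = CS + PS = 576 + 384 = 960

960


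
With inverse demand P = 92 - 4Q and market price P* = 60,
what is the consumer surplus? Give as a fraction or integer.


Maximum willingness to pay (at Q=0): P_max = 92
Quantity demanded at P* = 60:
Q* = (92 - 60)/4 = 8
CS = (1/2) * Q* * (P_max - P*)
CS = (1/2) * 8 * (92 - 60)
CS = (1/2) * 8 * 32 = 128

128


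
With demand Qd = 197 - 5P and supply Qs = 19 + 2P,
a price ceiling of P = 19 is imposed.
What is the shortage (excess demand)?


At P = 19:
Qd = 197 - 5*19 = 102
Qs = 19 + 2*19 = 57
Shortage = Qd - Qs = 102 - 57 = 45

45


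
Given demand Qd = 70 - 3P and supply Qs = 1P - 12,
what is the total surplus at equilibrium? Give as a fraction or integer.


Find equilibrium: 70 - 3P = 1P - 12
70 + 12 = 4P
P* = 82/4 = 41/2
Q* = 1*41/2 - 12 = 17/2
Inverse demand: P = 70/3 - Q/3, so P_max = 70/3
Inverse supply: P = 12 + Q/1, so P_min = 12
CS = (1/2) * 17/2 * (70/3 - 41/2) = 289/24
PS = (1/2) * 17/2 * (41/2 - 12) = 289/8
TS = CS + PS = 289/24 + 289/8 = 289/6

289/6


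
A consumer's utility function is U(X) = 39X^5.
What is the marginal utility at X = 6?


MU = dU/dX = 39*5*X^(5-1)
MU = 195*X^4
At X = 6:
MU = 195 * 6^4
MU = 195 * 1296 = 252720

252720


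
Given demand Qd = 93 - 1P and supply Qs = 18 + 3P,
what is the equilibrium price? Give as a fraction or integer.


At equilibrium, Qd = Qs.
93 - 1P = 18 + 3P
93 - 18 = 1P + 3P
75 = 4P
P* = 75/4 = 75/4

75/4


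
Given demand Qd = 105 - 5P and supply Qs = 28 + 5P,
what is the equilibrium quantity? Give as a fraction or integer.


First find equilibrium price:
105 - 5P = 28 + 5P
P* = 77/10 = 77/10
Then substitute into demand:
Q* = 105 - 5 * 77/10 = 133/2

133/2


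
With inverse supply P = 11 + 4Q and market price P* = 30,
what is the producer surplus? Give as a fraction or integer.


Minimum supply price (at Q=0): P_min = 11
Quantity supplied at P* = 30:
Q* = (30 - 11)/4 = 19/4
PS = (1/2) * Q* * (P* - P_min)
PS = (1/2) * 19/4 * (30 - 11)
PS = (1/2) * 19/4 * 19 = 361/8

361/8


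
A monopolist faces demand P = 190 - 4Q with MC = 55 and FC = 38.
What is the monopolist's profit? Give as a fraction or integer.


MR = MC: 190 - 8Q = 55
Q* = 135/8
P* = 190 - 4*135/8 = 245/2
Profit = (P* - MC)*Q* - FC
= (245/2 - 55)*135/8 - 38
= 135/2*135/8 - 38
= 18225/16 - 38 = 17617/16

17617/16


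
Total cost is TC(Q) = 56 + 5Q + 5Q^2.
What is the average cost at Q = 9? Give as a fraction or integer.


TC(9) = 56 + 5*9 + 5*9^2
TC(9) = 56 + 45 + 405 = 506
AC = TC/Q = 506/9 = 506/9

506/9


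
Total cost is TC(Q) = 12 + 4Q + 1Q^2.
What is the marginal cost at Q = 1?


MC = dTC/dQ = 4 + 2*1*Q
At Q = 1:
MC = 4 + 2*1
MC = 4 + 2 = 6

6


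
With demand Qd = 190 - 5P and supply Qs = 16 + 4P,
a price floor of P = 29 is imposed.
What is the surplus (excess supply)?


At P = 29:
Qd = 190 - 5*29 = 45
Qs = 16 + 4*29 = 132
Surplus = Qs - Qd = 132 - 45 = 87

87


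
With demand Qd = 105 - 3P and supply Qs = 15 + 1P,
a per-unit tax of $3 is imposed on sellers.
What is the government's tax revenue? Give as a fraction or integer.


With tax on sellers, new supply: Qs' = 15 + 1(P - 3)
= 12 + 1P
New equilibrium quantity:
Q_new = 141/4
Tax revenue = tax * Q_new = 3 * 141/4 = 423/4

423/4


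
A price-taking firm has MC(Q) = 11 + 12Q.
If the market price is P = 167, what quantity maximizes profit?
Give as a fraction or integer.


In perfect competition, profit is maximized where P = MC.
167 = 11 + 12Q
156 = 12Q
Q* = 156/12 = 13

13


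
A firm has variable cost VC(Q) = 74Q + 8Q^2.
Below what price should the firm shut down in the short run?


AVC(Q) = VC(Q)/Q = 74 + 8Q
AVC is increasing in Q, so minimum AVC is at Q -> 0+.
Min AVC = 74
The firm should shut down if P < 74.

74


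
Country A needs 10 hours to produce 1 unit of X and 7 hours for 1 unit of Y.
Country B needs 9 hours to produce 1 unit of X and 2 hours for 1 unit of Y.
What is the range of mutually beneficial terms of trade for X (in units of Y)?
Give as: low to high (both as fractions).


Opportunity cost of X for Country A = hours_X / hours_Y = 10/7 = 10/7 units of Y
Opportunity cost of X for Country B = hours_X / hours_Y = 9/2 = 9/2 units of Y
Terms of trade must be between the two opportunity costs.
Range: 10/7 to 9/2

10/7 to 9/2


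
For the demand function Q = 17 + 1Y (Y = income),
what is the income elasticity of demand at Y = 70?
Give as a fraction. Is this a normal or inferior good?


dQ/dY = 1
At Y = 70: Q = 17 + 1*70 = 87
Ey = (dQ/dY)(Y/Q) = 1 * 70 / 87 = 70/87
Since Ey > 0, this is a normal good.

70/87 (normal good)


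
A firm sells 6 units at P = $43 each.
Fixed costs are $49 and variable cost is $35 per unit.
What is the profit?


Total Revenue = P * Q = 43 * 6 = $258
Total Cost = FC + VC*Q = 49 + 35*6 = $259
Profit = TR - TC = 258 - 259 = $-1

$-1


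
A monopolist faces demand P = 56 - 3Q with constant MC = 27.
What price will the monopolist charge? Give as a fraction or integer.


MR = 56 - 6Q
Set MR = MC: 56 - 6Q = 27
Q* = 29/6
Substitute into demand:
P* = 56 - 3*29/6 = 83/2

83/2


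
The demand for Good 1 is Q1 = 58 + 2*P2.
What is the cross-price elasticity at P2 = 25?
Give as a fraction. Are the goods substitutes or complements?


dQ1/dP2 = 2
At P2 = 25: Q1 = 58 + 2*25 = 108
Exy = (dQ1/dP2)(P2/Q1) = 2 * 25 / 108 = 25/54
Since Exy > 0, the goods are substitutes.

25/54 (substitutes)


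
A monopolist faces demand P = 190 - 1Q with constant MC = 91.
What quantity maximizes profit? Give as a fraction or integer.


TR = P*Q = (190 - 1Q)Q = 190Q - 1Q^2
MR = dTR/dQ = 190 - 2Q
Set MR = MC:
190 - 2Q = 91
99 = 2Q
Q* = 99/2 = 99/2

99/2


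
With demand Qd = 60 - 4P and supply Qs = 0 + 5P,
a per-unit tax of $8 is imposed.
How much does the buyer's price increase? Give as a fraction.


With a per-unit tax, the buyer's price increase depends on relative slopes.
Supply slope: d = 5, Demand slope: b = 4
Buyer's price increase = d * tax / (b + d)
= 5 * 8 / (4 + 5)
= 40 / 9 = 40/9

40/9


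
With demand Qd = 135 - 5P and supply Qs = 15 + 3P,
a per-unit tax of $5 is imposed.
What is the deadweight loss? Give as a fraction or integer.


Pre-tax equilibrium quantity: Q* = 60
Post-tax equilibrium quantity: Q_tax = 405/8
Reduction in quantity: Q* - Q_tax = 75/8
DWL = (1/2) * tax * (Q* - Q_tax)
DWL = (1/2) * 5 * 75/8 = 375/16

375/16


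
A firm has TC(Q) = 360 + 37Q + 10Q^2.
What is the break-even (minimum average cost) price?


AC(Q) = 360/Q + 37 + 10Q
To minimize: dAC/dQ = -360/Q^2 + 10 = 0
Q^2 = 360/10 = 36
Q* = 6
Min AC = 360/6 + 37 + 10*6
Min AC = 60 + 37 + 60 = 157

157


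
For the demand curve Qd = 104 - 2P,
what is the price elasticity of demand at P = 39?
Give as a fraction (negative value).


dQ/dP = -2
At P = 39: Q = 104 - 2*39 = 26
E = (dQ/dP)(P/Q) = (-2)(39/26) = -3

-3


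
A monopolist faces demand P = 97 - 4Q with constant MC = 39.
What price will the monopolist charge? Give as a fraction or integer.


MR = 97 - 8Q
Set MR = MC: 97 - 8Q = 39
Q* = 29/4
Substitute into demand:
P* = 97 - 4*29/4 = 68

68
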